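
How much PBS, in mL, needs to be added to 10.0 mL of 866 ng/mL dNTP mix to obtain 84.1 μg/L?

84.1 μg/L = 84.1 ng/mL.
V₂ = C₁V₁/C₂ = 866 × 10.0 / 84.1 = 103 mL.
Diluent to add = V₂ − V₁ = 103 − 10.0 = 93.0 mL.

93.0 mL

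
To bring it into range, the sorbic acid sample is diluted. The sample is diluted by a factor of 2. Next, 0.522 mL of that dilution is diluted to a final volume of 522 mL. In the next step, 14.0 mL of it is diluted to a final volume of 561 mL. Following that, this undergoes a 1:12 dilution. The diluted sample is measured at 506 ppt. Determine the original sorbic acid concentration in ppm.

Overall dilution factor = 2 × 1000 × 40.07 × 12 = 9.62 × 10⁵.
Original = 506 ppt × 9.62 × 10⁵ = 4.87 × 10⁸ ppt = 487 ppm.

487 ppm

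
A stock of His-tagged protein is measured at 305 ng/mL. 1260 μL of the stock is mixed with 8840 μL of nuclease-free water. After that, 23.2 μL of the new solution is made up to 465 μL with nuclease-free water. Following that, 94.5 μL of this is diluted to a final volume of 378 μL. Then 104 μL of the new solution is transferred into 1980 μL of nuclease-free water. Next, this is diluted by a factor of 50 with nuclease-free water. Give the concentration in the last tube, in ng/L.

0.474 ng/L

Overall dilution factor = 8.016 × 20.04 × 4 × 20.04 × 50 = 6.44 × 10⁵.
305 ng/mL / 6.44 × 10⁵ = 4.74 × 10⁻⁴ ng/mL = 0.474 ng/L.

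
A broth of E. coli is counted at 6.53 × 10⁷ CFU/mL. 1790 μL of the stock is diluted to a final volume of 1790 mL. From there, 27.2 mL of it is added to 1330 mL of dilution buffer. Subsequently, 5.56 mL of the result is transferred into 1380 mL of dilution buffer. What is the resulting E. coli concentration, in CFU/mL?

Overall dilution factor = 1000 × 49.90 × 249.2 = 1.24 × 10⁷.
6.53 × 10⁷ CFU/mL / 1.24 × 10⁷ = 5.25 CFU/mL.

5.25 CFU/mL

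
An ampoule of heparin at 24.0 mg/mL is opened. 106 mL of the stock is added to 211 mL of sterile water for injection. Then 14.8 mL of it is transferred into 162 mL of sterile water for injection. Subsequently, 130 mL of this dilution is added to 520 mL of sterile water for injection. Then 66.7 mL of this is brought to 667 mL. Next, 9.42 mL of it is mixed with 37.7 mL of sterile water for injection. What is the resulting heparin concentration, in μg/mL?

2.69 μg/mL

Overall dilution factor = 2.991 × 11.95 × 5 × 10 × 5.002 = 8935.
24.0 mg/mL / 8935 = 2.69 × 10⁻³ mg/mL = 2.69 μg/mL.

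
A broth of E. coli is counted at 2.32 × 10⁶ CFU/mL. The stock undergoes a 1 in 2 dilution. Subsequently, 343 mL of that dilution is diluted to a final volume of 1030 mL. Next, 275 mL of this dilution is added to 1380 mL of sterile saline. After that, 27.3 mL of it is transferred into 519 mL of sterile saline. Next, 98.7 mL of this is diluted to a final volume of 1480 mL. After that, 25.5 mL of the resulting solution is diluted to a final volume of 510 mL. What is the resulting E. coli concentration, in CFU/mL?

10.7 CFU/mL

Overall dilution factor = 2 × 3.003 × 6.018 × 20.01 × 14.99 × 20 = 2.17 × 10⁵.
2.32 × 10⁶ CFU/mL / 2.17 × 10⁵ = 10.7 CFU/mL.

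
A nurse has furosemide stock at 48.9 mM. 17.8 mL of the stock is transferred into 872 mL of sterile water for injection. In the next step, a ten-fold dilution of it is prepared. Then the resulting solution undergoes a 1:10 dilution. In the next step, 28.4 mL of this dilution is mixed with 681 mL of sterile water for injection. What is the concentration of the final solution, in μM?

0.392 μM

Overall dilution factor = 49.99 × 10 × 10 × 24.98 = 1.25 × 10⁵.
48.9 mM / 1.25 × 10⁵ = 3.92 × 10⁻⁴ mM = 0.392 μM.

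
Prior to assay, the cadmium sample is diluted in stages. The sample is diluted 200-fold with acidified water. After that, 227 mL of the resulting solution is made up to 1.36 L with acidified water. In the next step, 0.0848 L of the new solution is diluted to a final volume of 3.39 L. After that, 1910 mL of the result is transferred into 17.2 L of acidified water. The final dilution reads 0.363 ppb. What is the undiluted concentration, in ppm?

174 ppm

Overall dilution factor = 200 × 5.991 × 39.98 × 10.01 = 4.79 × 10⁵.
Original = 0.363 ppb × 4.79 × 10⁵ = 1.74 × 10⁵ ppb = 174 ppm.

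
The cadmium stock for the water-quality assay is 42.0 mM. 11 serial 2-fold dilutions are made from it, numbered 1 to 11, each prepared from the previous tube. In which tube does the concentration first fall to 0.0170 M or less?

Tube n has concentration 42.0 mM / 2ⁿ.
Need 2ⁿ ≥ 42.0 mM / 0.0170 M = 2.47, so n ≥ 1.30.
First such tube: n = 2.

tube 2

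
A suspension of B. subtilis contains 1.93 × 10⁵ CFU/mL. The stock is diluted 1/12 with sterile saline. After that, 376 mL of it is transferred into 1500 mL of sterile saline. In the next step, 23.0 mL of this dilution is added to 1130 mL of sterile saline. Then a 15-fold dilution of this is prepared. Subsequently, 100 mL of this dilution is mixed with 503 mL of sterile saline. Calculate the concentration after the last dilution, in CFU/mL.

0.711 CFU/mL

Overall dilution factor = 12 × 4.989 × 50.13 × 15 × 6.030 = 2.71 × 10⁵.
1.93 × 10⁵ CFU/mL / 2.71 × 10⁵ = 0.711 CFU/mL.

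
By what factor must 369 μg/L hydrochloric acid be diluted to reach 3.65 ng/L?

Factor = C₀/C_target = 369 μg/L / 3.65 ng/L = 1.01 × 10⁵.

1.01 × 10⁵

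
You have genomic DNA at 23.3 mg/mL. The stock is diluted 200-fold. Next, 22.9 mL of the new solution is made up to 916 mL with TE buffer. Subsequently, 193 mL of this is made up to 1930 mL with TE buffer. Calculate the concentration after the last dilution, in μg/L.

291 μg/L

Overall dilution factor = 200 × 40 × 10 = 8.00 × 10⁴.
23.3 mg/mL / 8.00 × 10⁴ = 2.91 × 10⁻⁴ mg/mL = 291 μg/L.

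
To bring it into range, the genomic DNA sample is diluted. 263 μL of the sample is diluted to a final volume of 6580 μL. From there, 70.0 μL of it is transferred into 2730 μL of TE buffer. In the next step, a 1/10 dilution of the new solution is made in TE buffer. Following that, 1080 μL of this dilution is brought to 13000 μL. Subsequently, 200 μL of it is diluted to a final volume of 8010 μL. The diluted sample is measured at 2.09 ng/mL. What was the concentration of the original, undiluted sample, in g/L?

10.1 g/L

Overall dilution factor = 25.02 × 40 × 10 × 12.04 × 40.05 = 4.82 × 10⁶.
Original = 2.09 ng/mL × 4.82 × 10⁶ = 1.01 × 10⁷ ng/mL = 10.1 g/L.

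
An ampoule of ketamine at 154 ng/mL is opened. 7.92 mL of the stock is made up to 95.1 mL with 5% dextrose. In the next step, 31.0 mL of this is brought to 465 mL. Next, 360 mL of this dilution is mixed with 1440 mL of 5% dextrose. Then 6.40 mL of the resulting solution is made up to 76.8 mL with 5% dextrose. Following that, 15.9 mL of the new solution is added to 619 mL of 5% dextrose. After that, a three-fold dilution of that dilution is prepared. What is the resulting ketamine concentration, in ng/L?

Overall dilution factor = 12.01 × 15 × 5 × 12 × 39.93 × 3 = 1.29 × 10⁶.
154 ng/mL / 1.29 × 10⁶ = 1.19 × 10⁻⁴ ng/mL = 0.119 ng/L.

0.119 ng/L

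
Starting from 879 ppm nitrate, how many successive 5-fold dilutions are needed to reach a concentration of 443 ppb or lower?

5

Need 5ⁿ ≥ 1984, so n ≥ log(1984)/log(5) = 4.72.
Minimum whole steps: n = 5.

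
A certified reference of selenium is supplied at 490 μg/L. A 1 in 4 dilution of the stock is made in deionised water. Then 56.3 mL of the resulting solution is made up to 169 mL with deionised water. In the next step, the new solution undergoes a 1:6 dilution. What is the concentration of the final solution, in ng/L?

Overall dilution factor = 4 × 3.002 × 6 = 72.0.
490 μg/L / 72.0 = 6.80 μg/L = 6800 ng/L.

6800 ng/L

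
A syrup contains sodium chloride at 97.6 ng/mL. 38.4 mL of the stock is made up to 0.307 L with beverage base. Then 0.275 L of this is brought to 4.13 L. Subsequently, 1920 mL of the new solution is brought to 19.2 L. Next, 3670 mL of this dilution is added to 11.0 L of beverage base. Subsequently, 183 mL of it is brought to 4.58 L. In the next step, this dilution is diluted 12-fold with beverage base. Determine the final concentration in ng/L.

0.0677 ng/L

Overall dilution factor = 7.995 × 15.02 × 10 × 3.997 × 25.03 × 12 = 1.44 × 10⁶.
97.6 ng/mL / 1.44 × 10⁶ = 6.77 × 10⁻⁵ ng/mL = 0.0677 ng/L.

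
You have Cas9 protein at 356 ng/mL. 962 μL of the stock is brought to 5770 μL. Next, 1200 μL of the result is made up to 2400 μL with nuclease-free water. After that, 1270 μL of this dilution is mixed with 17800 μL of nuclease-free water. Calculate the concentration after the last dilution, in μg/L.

1.98 μg/L

Overall dilution factor = 5.998 × 2 × 15.02 = 180.
356 ng/mL / 180 = 1.98 ng/mL = 1.98 μg/L.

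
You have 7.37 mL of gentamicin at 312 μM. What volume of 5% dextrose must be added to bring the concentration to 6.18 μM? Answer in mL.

365 mL

V₂ = C₁V₁/C₂ = 312 × 7.37 / 6.18 = 372 mL.
Diluent to add = V₂ − V₁ = 372 − 7.37 = 365 mL.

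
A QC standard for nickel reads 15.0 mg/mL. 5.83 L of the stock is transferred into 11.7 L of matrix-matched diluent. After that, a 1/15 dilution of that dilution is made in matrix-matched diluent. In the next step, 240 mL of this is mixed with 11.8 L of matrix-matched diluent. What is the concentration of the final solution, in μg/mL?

6.63 μg/mL

Overall dilution factor = 3.007 × 15 × 50.17 = 2263.
15.0 mg/mL / 2263 = 6.63 × 10⁻³ mg/mL = 6.63 μg/mL.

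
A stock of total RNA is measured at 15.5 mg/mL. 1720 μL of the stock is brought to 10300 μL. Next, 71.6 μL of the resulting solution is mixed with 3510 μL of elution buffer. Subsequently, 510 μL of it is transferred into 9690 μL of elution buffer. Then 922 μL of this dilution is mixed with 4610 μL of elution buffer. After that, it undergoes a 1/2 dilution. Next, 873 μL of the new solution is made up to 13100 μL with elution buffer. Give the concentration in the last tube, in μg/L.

14.4 μg/L

Overall dilution factor = 5.988 × 50.02 × 20 × 6 × 2 × 15.01 = 1.08 × 10⁶.
15.5 mg/mL / 1.08 × 10⁶ = 1.44 × 10⁻⁵ mg/mL = 14.4 μg/L.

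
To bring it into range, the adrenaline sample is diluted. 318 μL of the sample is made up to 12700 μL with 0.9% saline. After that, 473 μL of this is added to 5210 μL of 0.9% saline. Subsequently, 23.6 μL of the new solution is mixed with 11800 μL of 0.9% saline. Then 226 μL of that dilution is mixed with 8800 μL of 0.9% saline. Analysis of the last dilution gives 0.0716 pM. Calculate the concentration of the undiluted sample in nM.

687 nM

Overall dilution factor = 39.94 × 12.01 × 501 × 39.94 = 9.60 × 10⁶.
Original = 0.0716 pM × 9.60 × 10⁶ = 6.87 × 10⁵ pM = 687 nM.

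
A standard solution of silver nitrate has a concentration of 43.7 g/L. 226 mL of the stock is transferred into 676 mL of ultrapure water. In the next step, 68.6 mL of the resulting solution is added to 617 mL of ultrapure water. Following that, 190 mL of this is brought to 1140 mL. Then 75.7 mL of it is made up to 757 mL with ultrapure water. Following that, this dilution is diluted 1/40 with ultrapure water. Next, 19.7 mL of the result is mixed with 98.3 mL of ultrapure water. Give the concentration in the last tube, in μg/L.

76.2 μg/L

Overall dilution factor = 3.991 × 9.994 × 6 × 10 × 40 × 5.990 = 5.73 × 10⁵.
43.7 g/L / 5.73 × 10⁵ = 7.62 × 10⁻⁵ g/L = 76.2 μg/L.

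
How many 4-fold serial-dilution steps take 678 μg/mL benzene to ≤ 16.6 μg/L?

Need 4ⁿ ≥ 4.08 × 10⁴, so n ≥ log(4.08 × 10⁴)/log(4) = 7.66.
Minimum whole steps: n = 8.

8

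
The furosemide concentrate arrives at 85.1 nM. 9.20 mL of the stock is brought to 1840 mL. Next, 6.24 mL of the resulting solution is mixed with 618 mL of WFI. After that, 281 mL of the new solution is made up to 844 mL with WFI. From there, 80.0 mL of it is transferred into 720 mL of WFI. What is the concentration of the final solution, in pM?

0.142 pM

Overall dilution factor = 200 × 100.0 × 3.004 × 10 = 6.01 × 10⁵.
85.1 nM / 6.01 × 10⁵ = 1.42 × 10⁻⁴ nM = 0.142 pM.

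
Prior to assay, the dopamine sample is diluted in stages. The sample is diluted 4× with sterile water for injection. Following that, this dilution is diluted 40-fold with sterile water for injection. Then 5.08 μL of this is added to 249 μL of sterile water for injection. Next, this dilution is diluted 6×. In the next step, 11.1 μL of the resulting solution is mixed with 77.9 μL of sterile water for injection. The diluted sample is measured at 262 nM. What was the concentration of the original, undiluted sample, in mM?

101 mM

Overall dilution factor = 4 × 40 × 50.02 × 6 × 8.018 = 3.85 × 10⁵.
Original = 262 nM × 3.85 × 10⁵ = 1.01 × 10⁸ nM = 101 mM.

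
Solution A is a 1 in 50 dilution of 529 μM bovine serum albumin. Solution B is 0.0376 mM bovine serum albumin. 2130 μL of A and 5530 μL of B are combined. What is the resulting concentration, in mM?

C_A = 529 μM / 50 = 10.6 μM.
C_B = 0.0376 mM = 37.6 μM.
C_mix = (C_A·V_A + C_B·V_B)/(V_A + V_B) = (10.6×2130 + 37.6×5530) / 7660 = 30.1 μM = 0.0301 mM.

0.0301 mM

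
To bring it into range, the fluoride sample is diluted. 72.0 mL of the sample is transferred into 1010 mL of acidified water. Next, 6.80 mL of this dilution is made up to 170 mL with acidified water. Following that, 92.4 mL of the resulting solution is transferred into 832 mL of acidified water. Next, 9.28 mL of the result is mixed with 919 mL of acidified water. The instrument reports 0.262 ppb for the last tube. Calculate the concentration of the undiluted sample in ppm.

98.5 ppm

Overall dilution factor = 15.03 × 25 × 10.00 × 100.0 = 3.76 × 10⁵.
Original = 0.262 ppb × 3.76 × 10⁵ = 9.85 × 10⁴ ppb = 98.5 ppm.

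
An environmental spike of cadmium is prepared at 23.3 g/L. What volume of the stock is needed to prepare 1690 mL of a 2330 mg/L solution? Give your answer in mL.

169 mL

2330 mg/L = 2.33 g/L.
V₁ = C₂V₂/C₁ = 2.33 × 1690 / 23.3 = 169 mL.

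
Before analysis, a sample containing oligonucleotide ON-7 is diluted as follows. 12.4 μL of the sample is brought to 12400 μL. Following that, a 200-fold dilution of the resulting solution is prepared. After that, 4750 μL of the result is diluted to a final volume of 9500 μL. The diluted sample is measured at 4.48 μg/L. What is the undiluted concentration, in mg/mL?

Overall dilution factor = 1000 × 200 × 2 = 4.00 × 10⁵.
Original = 4.48 μg/L × 4.00 × 10⁵ = 1.79 × 10⁶ μg/L = 1.79 mg/mL.

1.79 mg/mL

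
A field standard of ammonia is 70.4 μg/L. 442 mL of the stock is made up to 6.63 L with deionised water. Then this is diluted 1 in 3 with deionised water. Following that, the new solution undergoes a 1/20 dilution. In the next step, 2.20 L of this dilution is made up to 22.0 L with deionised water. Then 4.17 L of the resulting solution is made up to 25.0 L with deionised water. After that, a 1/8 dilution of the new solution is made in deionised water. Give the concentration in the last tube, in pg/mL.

0.163 pg/mL

Overall dilution factor = 15 × 3 × 20 × 10 × 5.995 × 8 = 4.32 × 10⁵.
70.4 μg/L / 4.32 × 10⁵ = 1.63 × 10⁻⁴ μg/L = 0.163 pg/mL.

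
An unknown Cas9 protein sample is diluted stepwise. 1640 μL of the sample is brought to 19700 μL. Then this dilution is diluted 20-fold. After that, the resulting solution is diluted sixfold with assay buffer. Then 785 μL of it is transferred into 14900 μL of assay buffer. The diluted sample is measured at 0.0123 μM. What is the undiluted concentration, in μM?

Overall dilution factor = 12.01 × 20 × 6 × 19.98 = 2.88 × 10⁴.
Original = 0.0123 μM × 2.88 × 10⁴ = 354 μM.

354 μM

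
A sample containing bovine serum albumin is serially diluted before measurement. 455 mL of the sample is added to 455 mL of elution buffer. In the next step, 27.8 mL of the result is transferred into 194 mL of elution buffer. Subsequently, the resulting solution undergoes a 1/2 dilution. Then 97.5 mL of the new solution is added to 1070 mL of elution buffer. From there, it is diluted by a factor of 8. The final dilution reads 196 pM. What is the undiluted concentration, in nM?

599 nM

Overall dilution factor = 2 × 7.978 × 2 × 11.97 × 8 = 3057.
Original = 196 pM × 3057 = 5.99 × 10⁵ pM = 599 nM.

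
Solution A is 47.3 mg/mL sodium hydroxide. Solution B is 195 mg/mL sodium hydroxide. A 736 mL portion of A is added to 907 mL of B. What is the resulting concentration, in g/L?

C_mix = (C_A·V_A + C_B·V_B)/(V_A + V_B) = (47.3×736 + 195×907) / 1643 = 129 mg/mL = 129 g/L.

129 g/L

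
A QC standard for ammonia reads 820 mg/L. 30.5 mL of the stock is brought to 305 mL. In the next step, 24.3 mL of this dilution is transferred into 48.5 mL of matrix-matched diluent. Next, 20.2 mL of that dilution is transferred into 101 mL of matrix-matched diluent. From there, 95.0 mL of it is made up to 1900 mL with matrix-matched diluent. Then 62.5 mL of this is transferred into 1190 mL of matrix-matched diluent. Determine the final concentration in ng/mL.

Overall dilution factor = 10 × 2.996 × 6 × 20 × 20.04 = 7.20 × 10⁴.
820 mg/L / 7.20 × 10⁴ = 0.0114 mg/L = 11.4 ng/mL.

11.4 ng/mL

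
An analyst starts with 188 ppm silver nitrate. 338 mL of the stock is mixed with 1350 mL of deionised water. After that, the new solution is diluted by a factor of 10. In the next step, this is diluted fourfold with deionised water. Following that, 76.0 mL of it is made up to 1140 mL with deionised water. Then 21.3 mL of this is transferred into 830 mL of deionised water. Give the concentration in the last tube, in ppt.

1570 ppt

Overall dilution factor = 4.994 × 10 × 4 × 15 × 39.97 = 1.20 × 10⁵.
188 ppm / 1.20 × 10⁵ = 1.57 × 10⁻³ ppm = 1570 ppt.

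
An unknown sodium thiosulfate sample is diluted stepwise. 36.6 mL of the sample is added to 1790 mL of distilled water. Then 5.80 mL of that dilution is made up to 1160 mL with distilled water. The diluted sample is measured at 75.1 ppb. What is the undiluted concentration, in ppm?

750 ppm

Overall dilution factor = 49.91 × 200 = 9981.
Original = 75.1 ppb × 9981 = 7.50 × 10⁵ ppb = 750 ppm.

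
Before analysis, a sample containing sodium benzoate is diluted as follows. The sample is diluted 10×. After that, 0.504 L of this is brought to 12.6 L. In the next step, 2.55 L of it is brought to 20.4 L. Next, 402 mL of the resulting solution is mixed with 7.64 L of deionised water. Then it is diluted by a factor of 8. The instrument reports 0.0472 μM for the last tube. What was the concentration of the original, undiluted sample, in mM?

15.1 mM

Overall dilution factor = 10 × 25 × 8 × 20.00 × 8 = 3.20 × 10⁵.
Original = 0.0472 μM × 3.20 × 10⁵ = 1.51 × 10⁴ μM = 15.1 mM.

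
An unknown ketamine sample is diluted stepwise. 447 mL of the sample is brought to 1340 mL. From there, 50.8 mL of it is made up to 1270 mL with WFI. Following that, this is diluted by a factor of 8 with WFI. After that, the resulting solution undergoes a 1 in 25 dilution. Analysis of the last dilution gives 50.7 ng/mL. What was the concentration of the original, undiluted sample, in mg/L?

Overall dilution factor = 2.998 × 25 × 8 × 25 = 1.50 × 10⁴.
Original = 50.7 ng/mL × 1.50 × 10⁴ = 7.60 × 10⁵ ng/mL = 760 mg/L.

760 mg/L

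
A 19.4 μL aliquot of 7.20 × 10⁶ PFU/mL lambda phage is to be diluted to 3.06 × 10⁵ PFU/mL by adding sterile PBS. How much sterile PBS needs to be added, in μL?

V₂ = C₁V₁/C₂ = 7.20 × 10⁶ × 19.4 / 3.06 × 10⁵ = 456 μL.
Diluent to add = V₂ − V₁ = 456 − 19.4 = 437 μL.

437 μL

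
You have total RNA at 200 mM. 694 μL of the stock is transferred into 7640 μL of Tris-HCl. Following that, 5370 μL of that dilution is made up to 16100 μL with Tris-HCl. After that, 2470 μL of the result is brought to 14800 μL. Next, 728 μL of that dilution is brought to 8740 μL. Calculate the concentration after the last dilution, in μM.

77.2 μM

Overall dilution factor = 12.01 × 2.998 × 5.992 × 12.01 = 2590.
200 mM / 2590 = 0.0772 mM = 77.2 μM.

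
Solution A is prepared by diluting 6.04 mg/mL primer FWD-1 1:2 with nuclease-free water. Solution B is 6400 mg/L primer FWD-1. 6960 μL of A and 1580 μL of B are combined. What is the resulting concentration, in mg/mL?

3.65 mg/mL

C_A = 6.04 mg/mL / 2 = 3.02 mg/mL.
C_B = 6400 mg/L = 6.40 mg/mL.
C_mix = (C_A·V_A + C_B·V_B)/(V_A + V_B) = (3.02×6960 + 6.40×1580) / 8540 = 3.65 mg/mL.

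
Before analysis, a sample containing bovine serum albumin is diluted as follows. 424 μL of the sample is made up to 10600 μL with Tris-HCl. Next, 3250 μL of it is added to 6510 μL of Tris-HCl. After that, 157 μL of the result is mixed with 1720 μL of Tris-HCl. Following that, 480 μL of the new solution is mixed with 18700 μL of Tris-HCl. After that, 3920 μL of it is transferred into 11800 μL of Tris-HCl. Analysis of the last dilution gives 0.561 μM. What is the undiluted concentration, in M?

Overall dilution factor = 25 × 3.003 × 11.96 × 39.96 × 4.010 = 1.44 × 10⁵.
Original = 0.561 μM × 1.44 × 10⁵ = 8.07 × 10⁴ μM = 0.0807 M.

0.0807 M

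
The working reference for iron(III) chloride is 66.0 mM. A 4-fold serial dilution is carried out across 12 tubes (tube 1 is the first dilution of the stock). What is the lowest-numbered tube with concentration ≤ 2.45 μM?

Tube n has concentration 66.0 mM / 4ⁿ.
Need 4ⁿ ≥ 66.0 mM / 2.45 μM = 2.69 × 10⁴, so n ≥ 7.36.
First such tube: n = 8.

tube 8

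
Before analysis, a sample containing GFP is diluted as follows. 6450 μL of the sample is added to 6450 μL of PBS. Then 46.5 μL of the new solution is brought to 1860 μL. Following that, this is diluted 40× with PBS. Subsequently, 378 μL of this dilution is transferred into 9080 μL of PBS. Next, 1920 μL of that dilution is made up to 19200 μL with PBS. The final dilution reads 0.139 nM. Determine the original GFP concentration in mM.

Overall dilution factor = 2 × 40 × 40 × 25.02 × 10 = 8.01 × 10⁵.
Original = 0.139 nM × 8.01 × 10⁵ = 1.11 × 10⁵ nM = 0.111 mM.

0.111 mM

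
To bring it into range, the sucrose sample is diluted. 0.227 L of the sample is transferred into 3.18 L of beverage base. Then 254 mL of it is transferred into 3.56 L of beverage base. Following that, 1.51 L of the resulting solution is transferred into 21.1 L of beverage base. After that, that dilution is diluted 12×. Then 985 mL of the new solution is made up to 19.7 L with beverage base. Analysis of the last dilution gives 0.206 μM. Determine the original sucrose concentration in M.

Overall dilution factor = 15.01 × 15.02 × 14.97 × 12 × 20 = 8.10 × 10⁵.
Original = 0.206 μM × 8.10 × 10⁵ = 1.67 × 10⁵ μM = 0.167 M.

0.167 M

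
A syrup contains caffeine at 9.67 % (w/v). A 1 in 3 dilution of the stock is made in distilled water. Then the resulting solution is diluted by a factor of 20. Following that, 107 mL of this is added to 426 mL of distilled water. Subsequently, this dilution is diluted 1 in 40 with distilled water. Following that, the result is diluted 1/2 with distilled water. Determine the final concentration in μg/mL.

Overall dilution factor = 3 × 20 × 4.981 × 40 × 2 = 2.39 × 10⁴.
9.67 % (w/v) / 2.39 × 10⁴ = 4.04 × 10⁻⁴ % (w/v) = 4.04 μg/mL.

4.04 μg/mL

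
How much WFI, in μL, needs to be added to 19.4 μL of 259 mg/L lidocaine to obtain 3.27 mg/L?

V₂ = C₁V₁/C₂ = 259 × 19.4 / 3.27 = 1537 μL.
Diluent to add = V₂ − V₁ = 1537 − 19.4 = 1520 μL.

1520 μL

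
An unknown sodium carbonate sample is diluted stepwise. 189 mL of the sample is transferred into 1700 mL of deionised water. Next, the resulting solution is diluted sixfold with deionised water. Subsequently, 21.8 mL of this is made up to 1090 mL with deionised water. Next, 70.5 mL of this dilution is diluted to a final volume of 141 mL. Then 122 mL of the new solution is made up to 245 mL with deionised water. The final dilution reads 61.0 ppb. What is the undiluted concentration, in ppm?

Overall dilution factor = 9.995 × 6 × 50 × 2 × 2.008 = 1.20 × 10⁴.
Original = 61.0 ppb × 1.20 × 10⁴ = 7.35 × 10⁵ ppb = 735 ppm.

735 ppm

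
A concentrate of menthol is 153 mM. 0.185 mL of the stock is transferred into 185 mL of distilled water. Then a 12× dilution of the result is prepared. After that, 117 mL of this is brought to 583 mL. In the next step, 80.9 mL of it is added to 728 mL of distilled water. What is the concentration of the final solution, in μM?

0.256 μM

Overall dilution factor = 1001 × 12 × 4.983 × 9.999 = 5.98 × 10⁵.
153 mM / 5.98 × 10⁵ = 2.56 × 10⁻⁴ mM = 0.256 μM.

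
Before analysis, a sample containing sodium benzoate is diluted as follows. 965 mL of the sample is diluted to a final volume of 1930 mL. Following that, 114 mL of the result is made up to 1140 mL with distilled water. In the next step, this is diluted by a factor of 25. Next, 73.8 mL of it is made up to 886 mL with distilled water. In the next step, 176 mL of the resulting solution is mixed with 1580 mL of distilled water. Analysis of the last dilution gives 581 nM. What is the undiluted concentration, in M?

Overall dilution factor = 2 × 10 × 25 × 12.01 × 9.977 = 5.99 × 10⁴.
Original = 581 nM × 5.99 × 10⁴ = 3.48 × 10⁷ nM = 0.0348 M.

0.0348 M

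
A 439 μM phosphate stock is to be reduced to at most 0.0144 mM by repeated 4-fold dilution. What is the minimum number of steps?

3

Need 4ⁿ ≥ 30.5, so n ≥ log(30.5)/log(4) = 2.47.
Minimum whole steps: n = 3.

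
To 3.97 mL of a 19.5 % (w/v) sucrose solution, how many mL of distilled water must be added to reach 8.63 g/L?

8.63 g/L = 0.863 % (w/v).
V₂ = C₁V₁/C₂ = 19.5 × 3.97 / 0.863 = 89.7 mL.
Diluent to add = V₂ − V₁ = 89.7 − 3.97 = 85.7 mL.

85.7 mL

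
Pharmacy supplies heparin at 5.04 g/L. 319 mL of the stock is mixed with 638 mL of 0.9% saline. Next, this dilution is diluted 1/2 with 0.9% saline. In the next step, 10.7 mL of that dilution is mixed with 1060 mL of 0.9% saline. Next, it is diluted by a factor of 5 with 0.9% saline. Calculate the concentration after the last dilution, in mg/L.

1.68 mg/L

Overall dilution factor = 3 × 2 × 100.1 × 5 = 3002.
5.04 g/L / 3002 = 1.68 × 10⁻³ g/L = 1.68 mg/L.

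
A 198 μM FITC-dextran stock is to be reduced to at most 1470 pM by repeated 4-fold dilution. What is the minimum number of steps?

Need 4ⁿ ≥ 1.35 × 10⁵, so n ≥ log(1.35 × 10⁵)/log(4) = 8.52.
Minimum whole steps: n = 9.

9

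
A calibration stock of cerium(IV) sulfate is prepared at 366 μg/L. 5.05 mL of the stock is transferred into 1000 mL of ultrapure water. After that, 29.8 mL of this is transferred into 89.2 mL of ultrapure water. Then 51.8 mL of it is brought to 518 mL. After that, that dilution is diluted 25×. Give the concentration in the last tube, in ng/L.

1.84 ng/L

Overall dilution factor = 199.0 × 3.993 × 10 × 25 = 1.99 × 10⁵.
366 μg/L / 1.99 × 10⁵ = 1.84 × 10⁻³ μg/L = 1.84 ng/L.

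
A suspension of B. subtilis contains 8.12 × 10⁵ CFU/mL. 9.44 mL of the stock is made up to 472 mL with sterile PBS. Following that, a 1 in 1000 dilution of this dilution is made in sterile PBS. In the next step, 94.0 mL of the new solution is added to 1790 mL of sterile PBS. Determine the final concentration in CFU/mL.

0.810 CFU/mL

Overall dilution factor = 50 × 1000 × 20.04 = 1.00 × 10⁶.
8.12 × 10⁵ CFU/mL / 1.00 × 10⁶ = 0.810 CFU/mL.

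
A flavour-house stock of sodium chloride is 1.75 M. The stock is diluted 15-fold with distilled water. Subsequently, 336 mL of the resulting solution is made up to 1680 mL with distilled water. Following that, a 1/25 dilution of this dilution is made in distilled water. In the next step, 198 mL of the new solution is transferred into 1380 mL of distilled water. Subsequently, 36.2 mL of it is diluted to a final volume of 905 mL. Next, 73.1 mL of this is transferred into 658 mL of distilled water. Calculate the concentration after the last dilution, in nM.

Overall dilution factor = 15 × 5 × 25 × 7.970 × 25 × 10.00 = 3.74 × 10⁶.
1.75 M / 3.74 × 10⁶ = 4.68 × 10⁻⁷ M = 468 nM.

468 nM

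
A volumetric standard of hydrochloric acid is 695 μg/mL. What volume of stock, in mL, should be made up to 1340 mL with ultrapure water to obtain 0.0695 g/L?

134 mL

0.0695 g/L = 69.5 μg/mL.
V₁ = C₂V₂/C₁ = 69.5 × 1340 / 695 = 134 mL.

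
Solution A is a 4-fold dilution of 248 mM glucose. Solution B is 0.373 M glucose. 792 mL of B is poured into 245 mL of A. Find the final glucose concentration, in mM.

300 mM

C_A = 248 mM / 4 = 62.0 mM.
C_B = 0.373 M = 373 mM.
C_mix = (C_A·V_A + C_B·V_B)/(V_A + V_B) = (62.0×245 + 373×792) / 1037 = 300 mM.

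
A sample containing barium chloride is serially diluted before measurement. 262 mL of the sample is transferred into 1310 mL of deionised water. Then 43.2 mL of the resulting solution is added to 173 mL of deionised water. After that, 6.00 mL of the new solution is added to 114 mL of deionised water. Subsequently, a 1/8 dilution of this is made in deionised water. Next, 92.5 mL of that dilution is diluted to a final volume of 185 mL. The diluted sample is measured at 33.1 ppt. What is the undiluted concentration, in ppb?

Overall dilution factor = 6 × 5.005 × 20 × 8 × 2 = 9609.
Original = 33.1 ppt × 9609 = 3.18 × 10⁵ ppt = 318 ppb.

318 ppb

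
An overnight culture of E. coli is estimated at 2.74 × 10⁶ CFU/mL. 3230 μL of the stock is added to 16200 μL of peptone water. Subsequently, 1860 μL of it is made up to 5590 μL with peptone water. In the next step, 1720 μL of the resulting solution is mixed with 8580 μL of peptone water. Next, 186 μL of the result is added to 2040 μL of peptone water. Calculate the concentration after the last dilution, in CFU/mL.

Overall dilution factor = 6.015 × 3.005 × 5.988 × 11.97 = 1296.
2.74 × 10⁶ CFU/mL / 1296 = 2110 CFU/mL.

2110 CFU/mL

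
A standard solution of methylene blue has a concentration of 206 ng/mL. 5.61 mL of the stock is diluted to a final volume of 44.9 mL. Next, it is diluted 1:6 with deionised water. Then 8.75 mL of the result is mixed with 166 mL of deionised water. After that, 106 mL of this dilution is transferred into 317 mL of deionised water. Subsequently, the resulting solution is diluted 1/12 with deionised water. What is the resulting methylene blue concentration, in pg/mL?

Overall dilution factor = 8.004 × 6 × 19.97 × 3.991 × 12 = 4.59 × 10⁴.
206 ng/mL / 4.59 × 10⁴ = 4.49 × 10⁻³ ng/mL = 4.49 pg/mL.

4.49 pg/mL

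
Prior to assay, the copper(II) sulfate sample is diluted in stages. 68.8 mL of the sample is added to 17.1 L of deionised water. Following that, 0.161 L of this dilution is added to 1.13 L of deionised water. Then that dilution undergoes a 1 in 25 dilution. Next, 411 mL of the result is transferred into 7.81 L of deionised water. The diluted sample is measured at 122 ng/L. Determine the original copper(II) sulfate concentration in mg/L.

Overall dilution factor = 249.5 × 8.019 × 25 × 20.00 = 1.00 × 10⁶.
Original = 122 ng/L × 1.00 × 10⁶ = 1.22 × 10⁸ ng/L = 122 mg/L.

122 mg/L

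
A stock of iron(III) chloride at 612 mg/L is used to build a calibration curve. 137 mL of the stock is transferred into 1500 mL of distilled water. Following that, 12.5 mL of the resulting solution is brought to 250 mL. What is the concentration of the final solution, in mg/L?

2.56 mg/L

Overall dilution factor = 11.95 × 20 = 239.
612 mg/L / 239 = 2.56 mg/L.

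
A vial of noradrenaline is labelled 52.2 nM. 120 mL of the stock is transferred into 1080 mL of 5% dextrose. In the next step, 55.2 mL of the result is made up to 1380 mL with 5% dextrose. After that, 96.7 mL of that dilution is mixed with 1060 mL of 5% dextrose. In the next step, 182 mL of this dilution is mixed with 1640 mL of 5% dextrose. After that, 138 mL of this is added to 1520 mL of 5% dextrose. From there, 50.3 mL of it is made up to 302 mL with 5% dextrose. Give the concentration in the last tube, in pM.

0.0242 pM

Overall dilution factor = 10 × 25 × 11.96 × 10.01 × 12.01 × 6.004 = 2.16 × 10⁶.
52.2 nM / 2.16 × 10⁶ = 2.42 × 10⁻⁵ nM = 0.0242 pM.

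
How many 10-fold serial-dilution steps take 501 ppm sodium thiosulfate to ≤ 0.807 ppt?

Need 10ⁿ ≥ 6.21 × 10⁸, so n ≥ log(6.21 × 10⁸)/log(10) = 8.79.
Minimum whole steps: n = 9.

9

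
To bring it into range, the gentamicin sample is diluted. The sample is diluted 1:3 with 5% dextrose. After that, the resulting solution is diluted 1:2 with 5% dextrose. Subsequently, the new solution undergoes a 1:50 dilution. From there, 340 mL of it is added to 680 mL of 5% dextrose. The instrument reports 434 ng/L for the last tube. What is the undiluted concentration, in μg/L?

391 μg/L

Overall dilution factor = 3 × 2 × 50 × 3 = 900.
Original = 434 ng/L × 900 = 3.91 × 10⁵ ng/L = 391 μg/L.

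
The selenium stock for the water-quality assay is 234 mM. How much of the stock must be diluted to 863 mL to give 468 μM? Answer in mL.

468 μM = 0.468 mM.
V₁ = C₂V₂/C₁ = 0.468 × 863 / 234 = 1.73 mL.

1.73 mL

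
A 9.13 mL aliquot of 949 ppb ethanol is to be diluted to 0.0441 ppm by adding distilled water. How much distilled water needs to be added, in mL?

0.0441 ppm = 44.1 ppb.
V₂ = C₁V₁/C₂ = 949 × 9.13 / 44.1 = 196 mL.
Diluent to add = V₂ − V₁ = 196 − 9.13 = 187 mL.

187 mL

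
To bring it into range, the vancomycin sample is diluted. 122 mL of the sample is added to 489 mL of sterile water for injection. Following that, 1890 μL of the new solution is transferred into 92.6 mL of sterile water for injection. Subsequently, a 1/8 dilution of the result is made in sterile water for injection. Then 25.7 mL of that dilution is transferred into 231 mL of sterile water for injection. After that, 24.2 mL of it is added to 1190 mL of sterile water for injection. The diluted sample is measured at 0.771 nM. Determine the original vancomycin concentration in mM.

0.774 mM

Overall dilution factor = 5.008 × 49.99 × 8 × 9.988 × 50.17 = 1.00 × 10⁶.
Original = 0.771 nM × 1.00 × 10⁶ = 7.74 × 10⁵ nM = 0.774 mM.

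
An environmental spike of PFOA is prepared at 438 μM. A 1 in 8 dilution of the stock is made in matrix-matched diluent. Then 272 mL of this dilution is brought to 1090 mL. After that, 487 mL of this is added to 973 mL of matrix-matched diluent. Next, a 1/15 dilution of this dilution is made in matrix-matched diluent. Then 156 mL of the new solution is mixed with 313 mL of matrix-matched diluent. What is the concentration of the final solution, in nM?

101 nM

Overall dilution factor = 8 × 4.007 × 2.998 × 15 × 3.006 = 4334.
438 μM / 4334 = 0.101 μM = 101 nM.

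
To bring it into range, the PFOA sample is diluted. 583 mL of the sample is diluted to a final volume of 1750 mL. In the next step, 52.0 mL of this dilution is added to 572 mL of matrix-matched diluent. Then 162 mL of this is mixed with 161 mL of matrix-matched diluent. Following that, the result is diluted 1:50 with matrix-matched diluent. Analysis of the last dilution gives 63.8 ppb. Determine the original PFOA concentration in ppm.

Overall dilution factor = 3.002 × 12 × 1.994 × 50 = 3591.
Original = 63.8 ppb × 3591 = 2.29 × 10⁵ ppb = 229 ppm.

229 ppm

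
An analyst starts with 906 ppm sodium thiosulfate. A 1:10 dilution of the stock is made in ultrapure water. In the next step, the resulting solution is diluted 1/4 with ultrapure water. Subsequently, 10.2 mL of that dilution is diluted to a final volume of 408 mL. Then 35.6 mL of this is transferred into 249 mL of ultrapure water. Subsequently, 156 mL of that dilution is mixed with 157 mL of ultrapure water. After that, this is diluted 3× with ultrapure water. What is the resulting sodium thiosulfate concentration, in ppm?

Overall dilution factor = 10 × 4 × 40 × 7.994 × 2.006 × 3 = 7.70 × 10⁴.
906 ppm / 7.70 × 10⁴ = 0.0118 ppm.

0.0118 ppm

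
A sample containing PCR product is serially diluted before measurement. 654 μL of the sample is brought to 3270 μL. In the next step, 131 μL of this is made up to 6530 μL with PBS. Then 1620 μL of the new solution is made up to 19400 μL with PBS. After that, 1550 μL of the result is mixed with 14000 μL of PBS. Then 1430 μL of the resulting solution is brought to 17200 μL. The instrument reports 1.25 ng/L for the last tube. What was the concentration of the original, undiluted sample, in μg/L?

Overall dilution factor = 5 × 49.85 × 11.98 × 10.03 × 12.03 = 3.60 × 10⁵.
Original = 1.25 ng/L × 3.60 × 10⁵ = 4.50 × 10⁵ ng/L = 450 μg/L.

450 μg/L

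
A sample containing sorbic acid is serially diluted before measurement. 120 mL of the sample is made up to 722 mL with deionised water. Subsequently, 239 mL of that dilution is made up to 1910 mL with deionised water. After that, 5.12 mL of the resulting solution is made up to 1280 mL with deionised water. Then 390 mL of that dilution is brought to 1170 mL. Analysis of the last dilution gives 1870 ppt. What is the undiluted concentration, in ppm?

Overall dilution factor = 6.017 × 7.992 × 250 × 3 = 3.61 × 10⁴.
Original = 1870 ppt × 3.61 × 10⁴ = 6.74 × 10⁷ ppt = 67.4 ppm.

67.4 ppm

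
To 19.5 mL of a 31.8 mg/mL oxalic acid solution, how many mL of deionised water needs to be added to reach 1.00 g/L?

601 mL

1.00 g/L = 1.00 mg/mL.
V₂ = C₁V₁/C₂ = 31.8 × 19.5 / 1.00 = 620 mL.
Diluent to add = V₂ − V₁ = 620 − 19.5 = 601 mL.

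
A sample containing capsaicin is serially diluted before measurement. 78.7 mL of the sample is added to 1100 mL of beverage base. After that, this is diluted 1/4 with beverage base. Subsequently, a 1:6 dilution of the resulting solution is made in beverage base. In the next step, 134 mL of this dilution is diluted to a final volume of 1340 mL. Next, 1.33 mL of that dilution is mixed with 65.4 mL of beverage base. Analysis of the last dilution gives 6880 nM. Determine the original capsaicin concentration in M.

1.24 M

Overall dilution factor = 14.98 × 4 × 6 × 10 × 50.17 = 1.80 × 10⁵.
Original = 6880 nM × 1.80 × 10⁵ = 1.24 × 10⁹ nM = 1.24 M.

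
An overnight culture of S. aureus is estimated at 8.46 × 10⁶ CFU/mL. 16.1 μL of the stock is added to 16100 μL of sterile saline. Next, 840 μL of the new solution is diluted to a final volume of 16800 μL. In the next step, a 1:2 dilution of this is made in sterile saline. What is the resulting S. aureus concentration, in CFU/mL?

211 CFU/mL

Overall dilution factor = 1001 × 20 × 2 = 4.00 × 10⁴.
8.46 × 10⁶ CFU/mL / 4.00 × 10⁴ = 211 CFU/mL.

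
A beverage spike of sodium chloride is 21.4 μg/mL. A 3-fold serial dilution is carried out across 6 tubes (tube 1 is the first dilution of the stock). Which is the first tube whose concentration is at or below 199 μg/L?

Tube n has concentration 21.4 μg/mL / 3ⁿ.
Need 3ⁿ ≥ 21.4 μg/mL / 199 μg/L = 108, so n ≥ 4.26.
First such tube: n = 5.

tube 5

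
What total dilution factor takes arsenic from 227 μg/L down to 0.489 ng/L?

4.64 × 10⁵

Factor = C₀/C_target = 227 μg/L / 0.489 ng/L = 4.64 × 10⁵.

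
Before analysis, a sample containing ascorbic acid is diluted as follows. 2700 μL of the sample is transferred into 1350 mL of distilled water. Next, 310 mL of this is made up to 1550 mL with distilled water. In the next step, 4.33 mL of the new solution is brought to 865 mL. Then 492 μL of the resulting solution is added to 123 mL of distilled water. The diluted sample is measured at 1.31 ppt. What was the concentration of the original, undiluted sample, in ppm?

165 ppm

Overall dilution factor = 501 × 5 × 199.8 × 251 = 1.26 × 10⁸.
Original = 1.31 ppt × 1.26 × 10⁸ = 1.65 × 10⁸ ppt = 165 ppm.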